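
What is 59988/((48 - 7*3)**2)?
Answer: 19996/243 ≈ 82.288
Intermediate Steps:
59988/((48 - 7*3)**2) = 59988/((48 - 21)**2) = 59988/(27**2) = 59988/729 = 59988*(1/729) = 19996/243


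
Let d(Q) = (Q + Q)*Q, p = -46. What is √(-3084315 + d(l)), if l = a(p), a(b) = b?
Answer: I*√3080083 ≈ 1755.0*I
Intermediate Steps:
l = -46
d(Q) = 2*Q² (d(Q) = (2*Q)*Q = 2*Q²)
√(-3084315 + d(l)) = √(-3084315 + 2*(-46)²) = √(-3084315 + 2*2116) = √(-3084315 + 4232) = √(-3080083) = I*√3080083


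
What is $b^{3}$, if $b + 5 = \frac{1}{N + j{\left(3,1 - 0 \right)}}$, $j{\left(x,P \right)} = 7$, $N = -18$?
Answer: $- \frac{175616}{1331} \approx -131.94$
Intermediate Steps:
$b = - \frac{56}{11}$ ($b = -5 + \frac{1}{-18 + 7} = -5 + \frac{1}{-11} = -5 - \frac{1}{11} = - \frac{56}{11} \approx -5.0909$)
$b^{3} = \left(- \frac{56}{11}\right)^{3} = - \frac{175616}{1331}$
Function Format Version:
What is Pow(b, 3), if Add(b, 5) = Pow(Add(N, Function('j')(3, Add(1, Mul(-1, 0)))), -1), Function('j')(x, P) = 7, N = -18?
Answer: Rational(-175616, 1331) ≈ -131.94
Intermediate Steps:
b = Rational(-56, 11) (b = Add(-5, Pow(Add(-18, 7), -1)) = Add(-5, Pow(-11, -1)) = Add(-5, Rational(-1, 11)) = Rational(-56, 11) ≈ -5.0909)
Pow(b, 3) = Pow(Rational(-56, 11), 3) = Rational(-175616, 1331)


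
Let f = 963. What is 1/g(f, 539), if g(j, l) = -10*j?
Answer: -1/9630 ≈ -0.00010384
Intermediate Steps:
1/g(f, 539) = 1/(-10*963) = 1/(-9630) = -1/9630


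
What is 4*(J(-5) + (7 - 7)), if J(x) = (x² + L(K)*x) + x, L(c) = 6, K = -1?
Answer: -40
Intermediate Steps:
J(x) = x² + 7*x (J(x) = (x² + 6*x) + x = x² + 7*x)
4*(J(-5) + (7 - 7)) = 4*(-5*(7 - 5) + (7 - 7)) = 4*(-5*2 + 0) = 4*(-10 + 0) = 4*(-10) = -40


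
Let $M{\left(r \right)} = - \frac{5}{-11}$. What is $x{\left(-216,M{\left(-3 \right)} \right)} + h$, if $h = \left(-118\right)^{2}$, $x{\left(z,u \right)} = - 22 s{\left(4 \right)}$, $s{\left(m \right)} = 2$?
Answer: $13880$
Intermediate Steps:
$M{\left(r \right)} = \frac{5}{11}$ ($M{\left(r \right)} = \left(-5\right) \left(- \frac{1}{11}\right) = \frac{5}{11}$)
$x{\left(z,u \right)} = -44$ ($x{\left(z,u \right)} = \left(-22\right) 2 = -44$)
$h = 13924$
$x{\left(-216,M{\left(-3 \right)} \right)} + h = -44 + 13924 = 13880$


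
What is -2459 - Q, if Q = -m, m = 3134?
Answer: 675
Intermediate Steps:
Q = -3134 (Q = -1*3134 = -3134)
-2459 - Q = -2459 - 1*(-3134) = -2459 + 3134 = 675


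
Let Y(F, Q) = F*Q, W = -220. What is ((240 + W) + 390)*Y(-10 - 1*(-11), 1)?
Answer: 410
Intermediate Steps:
((240 + W) + 390)*Y(-10 - 1*(-11), 1) = ((240 - 220) + 390)*((-10 - 1*(-11))*1) = (20 + 390)*((-10 + 11)*1) = 410*(1*1) = 410*1 = 410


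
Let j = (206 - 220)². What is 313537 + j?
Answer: 313733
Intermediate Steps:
j = 196 (j = (-14)² = 196)
313537 + j = 313537 + 196 = 313733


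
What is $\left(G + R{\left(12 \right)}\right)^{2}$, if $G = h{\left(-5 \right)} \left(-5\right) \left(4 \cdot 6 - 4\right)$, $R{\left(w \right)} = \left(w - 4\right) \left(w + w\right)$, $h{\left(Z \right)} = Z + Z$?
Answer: $1420864$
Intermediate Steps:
$h{\left(Z \right)} = 2 Z$
$R{\left(w \right)} = 2 w \left(-4 + w\right)$ ($R{\left(w \right)} = \left(-4 + w\right) 2 w = 2 w \left(-4 + w\right)$)
$G = 1000$ ($G = 2 \left(-5\right) \left(-5\right) \left(4 \cdot 6 - 4\right) = \left(-10\right) \left(-5\right) \left(24 - 4\right) = 50 \cdot 20 = 1000$)
$\left(G + R{\left(12 \right)}\right)^{2} = \left(1000 + 2 \cdot 12 \left(-4 + 12\right)\right)^{2} = \left(1000 + 2 \cdot 12 \cdot 8\right)^{2} = \left(1000 + 192\right)^{2} = 1192^{2} = 1420864$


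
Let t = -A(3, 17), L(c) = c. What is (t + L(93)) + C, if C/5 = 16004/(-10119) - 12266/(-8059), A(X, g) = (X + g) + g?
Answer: 4542462266/81549021 ≈ 55.702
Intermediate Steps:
A(X, g) = X + 2*g
C = -24282910/81549021 (C = 5*(16004/(-10119) - 12266/(-8059)) = 5*(16004*(-1/10119) - 12266*(-1/8059)) = 5*(-16004/10119 + 12266/8059) = 5*(-4856582/81549021) = -24282910/81549021 ≈ -0.29777)
t = -37 (t = -(3 + 2*17) = -(3 + 34) = -1*37 = -37)
(t + L(93)) + C = (-37 + 93) - 24282910/81549021 = 56 - 24282910/81549021 = 4542462266/81549021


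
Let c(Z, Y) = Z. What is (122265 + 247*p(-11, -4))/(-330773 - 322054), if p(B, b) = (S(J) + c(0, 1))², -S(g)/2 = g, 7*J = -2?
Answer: -5994937/31988523 ≈ -0.18741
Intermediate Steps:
J = -2/7 (J = (⅐)*(-2) = -2/7 ≈ -0.28571)
S(g) = -2*g
p(B, b) = 16/49 (p(B, b) = (-2*(-2/7) + 0)² = (4/7 + 0)² = (4/7)² = 16/49)
(122265 + 247*p(-11, -4))/(-330773 - 322054) = (122265 + 247*(16/49))/(-330773 - 322054) = (122265 + 3952/49)/(-652827) = (5994937/49)*(-1/652827) = -5994937/31988523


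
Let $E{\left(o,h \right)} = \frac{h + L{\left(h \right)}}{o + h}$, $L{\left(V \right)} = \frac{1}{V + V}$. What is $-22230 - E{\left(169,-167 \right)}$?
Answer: $- \frac{14793861}{668} \approx -22147.0$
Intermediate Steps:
$L{\left(V \right)} = \frac{1}{2 V}$
$E{\left(o,h \right)} = \frac{h + \frac{1}{2 h}}{h + o}$ ($E{\left(o,h \right)} = \frac{h + \frac{1}{2 h}}{o + h} = \frac{h + \frac{1}{2 h}}{h + o}$)
$-22230 - E{\left(169,-167 \right)} = -22230 - \frac{\frac{1}{2} + \left(-167\right)^{2}}{\left(-167\right) \left(-167 + 169\right)} = -22230 - - \frac{\frac{1}{2} + 27889}{167 \cdot 2} = -22230 - \left(- \frac{1}{167}\right) \frac{1}{2} \cdot \frac{55779}{2} = -22230 - - \frac{55779}{668} = -22230 + \frac{55779}{668} = - \frac{14793861}{668}$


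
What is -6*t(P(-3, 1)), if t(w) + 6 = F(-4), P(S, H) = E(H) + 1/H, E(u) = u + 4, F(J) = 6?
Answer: 0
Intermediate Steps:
E(u) = 4 + u
P(S, H) = 4 + H + 1/H (P(S, H) = (4 + H) + 1/H = 4 + H + 1/H)
t(w) = 0 (t(w) = -6 + 6 = 0)
-6*t(P(-3, 1)) = -6*0 = 0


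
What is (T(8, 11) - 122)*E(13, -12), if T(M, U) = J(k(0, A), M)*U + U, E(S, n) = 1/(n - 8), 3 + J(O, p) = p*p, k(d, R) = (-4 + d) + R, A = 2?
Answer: -28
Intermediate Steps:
k(d, R) = -4 + R + d
J(O, p) = -3 + p² (J(O, p) = -3 + p*p = -3 + p²)
E(S, n) = 1/(-8 + n)
T(M, U) = U + U*(-3 + M²) (T(M, U) = (-3 + M²)*U + U = U*(-3 + M²) + U = U + U*(-3 + M²))
(T(8, 11) - 122)*E(13, -12) = (11*(-2 + 8²) - 122)/(-8 - 12) = (11*(-2 + 64) - 122)/(-20) = (11*62 - 122)*(-1/20) = (682 - 122)*(-1/20) = 560*(-1/20) = -28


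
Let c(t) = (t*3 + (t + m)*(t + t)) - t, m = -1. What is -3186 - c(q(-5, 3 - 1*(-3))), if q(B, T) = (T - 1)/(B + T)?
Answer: -3236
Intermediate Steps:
q(B, T) = (-1 + T)/(B + T)
c(t) = 2*t + 2*t*(-1 + t) (c(t) = (t*3 + (t - 1)*(t + t)) - t = (3*t + (-1 + t)*(2*t)) - t = (3*t + 2*t*(-1 + t)) - t = 2*t + 2*t*(-1 + t))
-3186 - c(q(-5, 3 - 1*(-3))) = -3186 - 2*((-1 + (3 - 1*(-3)))/(-5 + (3 - 1*(-3))))² = -3186 - 2*((-1 + (3 + 3))/(-5 + (3 + 3)))² = -3186 - 2*((-1 + 6)/(-5 + 6))² = -3186 - 2*(5/1)² = -3186 - 2*(1*5)² = -3186 - 2*5² = -3186 - 2*25 = -3186 - 1*50 = -3186 - 50 = -3236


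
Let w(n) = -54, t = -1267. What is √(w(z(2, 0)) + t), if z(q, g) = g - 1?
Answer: I*√1321 ≈ 36.346*I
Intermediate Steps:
z(q, g) = -1 + g
√(w(z(2, 0)) + t) = √(-54 - 1267) = √(-1321) = I*√1321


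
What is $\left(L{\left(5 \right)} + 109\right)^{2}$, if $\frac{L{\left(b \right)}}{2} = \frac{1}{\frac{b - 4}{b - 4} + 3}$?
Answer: $\frac{47961}{4} \approx 11990.0$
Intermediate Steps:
$L{\left(b \right)} = \frac{1}{2}$ ($L{\left(b \right)} = \frac{2}{\frac{b - 4}{b - 4} + 3} = \frac{2}{\frac{-4 + b}{-4 + b} + 3} = \frac{2}{1 + 3} = \frac{2}{4} = 2 \cdot \frac{1}{4} = \frac{1}{2}$)
$\left(L{\left(5 \right)} + 109\right)^{2} = \left(\frac{1}{2} + 109\right)^{2} = \left(\frac{219}{2}\right)^{2} = \frac{47961}{4}$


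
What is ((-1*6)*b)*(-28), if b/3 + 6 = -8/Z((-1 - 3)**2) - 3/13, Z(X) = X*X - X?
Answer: -205212/65 ≈ -3157.1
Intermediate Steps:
Z(X) = X**2 - X
b = -2443/130 (b = -18 + 3*(-8*1/((-1 - 3)**2*(-1 + (-1 - 3)**2)) - 3/13) = -18 + 3*(-8*1/(16*(-1 + (-4)**2)) - 3*1/13) = -18 + 3*(-8*1/(16*(-1 + 16)) - 3/13) = -18 + 3*(-8/(16*15) - 3/13) = -18 + 3*(-8/240 - 3/13) = -18 + 3*(-8*1/240 - 3/13) = -18 + 3*(-1/30 - 3/13) = -18 + 3*(-103/390) = -18 - 103/130 = -2443/130 ≈ -18.792)
((-1*6)*b)*(-28) = (-1*6*(-2443/130))*(-28) = -6*(-2443/130)*(-28) = (7329/65)*(-28) = -205212/65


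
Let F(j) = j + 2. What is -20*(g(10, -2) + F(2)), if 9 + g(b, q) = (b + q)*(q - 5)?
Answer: 1220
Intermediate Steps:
g(b, q) = -9 + (-5 + q)*(b + q) (g(b, q) = -9 + (b + q)*(q - 5) = -9 + (b + q)*(-5 + q) = -9 + (-5 + q)*(b + q))
F(j) = 2 + j
-20*(g(10, -2) + F(2)) = -20*((-9 + (-2)**2 - 5*10 - 5*(-2) + 10*(-2)) + (2 + 2)) = -20*((-9 + 4 - 50 + 10 - 20) + 4) = -20*(-65 + 4) = -20*(-61) = 1220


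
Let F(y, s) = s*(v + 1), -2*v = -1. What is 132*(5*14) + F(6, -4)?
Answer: 9234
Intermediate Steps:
v = 1/2 (v = -1/2*(-1) = 1/2 ≈ 0.50000)
F(y, s) = 3*s/2 (F(y, s) = s*(1/2 + 1) = s*(3/2) = 3*s/2)
132*(5*14) + F(6, -4) = 132*(5*14) + (3/2)*(-4) = 132*70 - 6 = 9240 - 6 = 9234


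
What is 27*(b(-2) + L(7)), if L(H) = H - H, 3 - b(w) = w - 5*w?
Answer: -135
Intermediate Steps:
b(w) = 3 + 4*w (b(w) = 3 - (w - 5*w) = 3 - (-4)*w = 3 + 4*w)
L(H) = 0
27*(b(-2) + L(7)) = 27*((3 + 4*(-2)) + 0) = 27*((3 - 8) + 0) = 27*(-5 + 0) = 27*(-5) = -135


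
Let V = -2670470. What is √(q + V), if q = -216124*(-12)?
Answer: I*√76982 ≈ 277.46*I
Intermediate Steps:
q = 2593488
√(q + V) = √(2593488 - 2670470) = √(-76982) = I*√76982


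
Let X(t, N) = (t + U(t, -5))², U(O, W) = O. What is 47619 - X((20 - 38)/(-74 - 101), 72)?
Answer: 1458330579/30625 ≈ 47619.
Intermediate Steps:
X(t, N) = 4*t² (X(t, N) = (t + t)² = (2*t)² = 4*t²)
47619 - X((20 - 38)/(-74 - 101), 72) = 47619 - 4*((20 - 38)/(-74 - 101))² = 47619 - 4*(-18/(-175))² = 47619 - 4*(-18*(-1/175))² = 47619 - 4*(18/175)² = 47619 - 4*324/30625 = 47619 - 1*1296/30625 = 47619 - 1296/30625 = 1458330579/30625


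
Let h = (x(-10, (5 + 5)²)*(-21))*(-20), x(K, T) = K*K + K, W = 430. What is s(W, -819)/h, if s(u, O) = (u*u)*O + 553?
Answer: -21633221/5400 ≈ -4006.2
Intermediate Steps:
x(K, T) = K + K² (x(K, T) = K² + K = K + K²)
h = 37800 (h = (-10*(1 - 10)*(-21))*(-20) = (-10*(-9)*(-21))*(-20) = (90*(-21))*(-20) = -1890*(-20) = 37800)
s(u, O) = 553 + O*u² (s(u, O) = u²*O + 553 = O*u² + 553 = 553 + O*u²)
s(W, -819)/h = (553 - 819*430²)/37800 = (553 - 819*184900)*(1/37800) = (553 - 151433100)*(1/37800) = -151432547*1/37800 = -21633221/5400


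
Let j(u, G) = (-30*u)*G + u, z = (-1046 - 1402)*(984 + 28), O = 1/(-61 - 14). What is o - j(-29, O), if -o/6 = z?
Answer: 74321483/5 ≈ 1.4864e+7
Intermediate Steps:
O = -1/75 (O = 1/(-75) = -1/75 ≈ -0.013333)
z = -2477376 (z = -2448*1012 = -2477376)
o = 14864256 (o = -6*(-2477376) = 14864256)
j(u, G) = u - 30*G*u (j(u, G) = -30*G*u + u = u - 30*G*u)
o - j(-29, O) = 14864256 - (-29)*(1 - 30*(-1/75)) = 14864256 - (-29)*(1 + ⅖) = 14864256 - (-29)*7/5 = 14864256 - 1*(-203/5) = 14864256 + 203/5 = 74321483/5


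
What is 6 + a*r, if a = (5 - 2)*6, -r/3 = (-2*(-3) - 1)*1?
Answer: -264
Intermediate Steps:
r = -15 (r = -3*(-2*(-3) - 1) = -3*(6 - 1) = -15 ≈ -15.000)
a = 18 (a = 3*6 = 18)
6 + a*r = 6 + 18*(-15) = 6 - 270 = -264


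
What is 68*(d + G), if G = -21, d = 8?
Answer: -884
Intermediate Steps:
68*(d + G) = 68*(8 - 21) = 68*(-13) = -884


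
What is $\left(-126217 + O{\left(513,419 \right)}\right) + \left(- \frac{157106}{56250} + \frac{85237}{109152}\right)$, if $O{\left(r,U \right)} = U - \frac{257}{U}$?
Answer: $- \frac{1997726512349069}{15880100000} \approx -1.258 \cdot 10^{5}$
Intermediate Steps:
$\left(-126217 + O{\left(513,419 \right)}\right) + \left(- \frac{157106}{56250} + \frac{85237}{109152}\right) = \left(-126217 + \left(419 - \frac{257}{419}\right)\right) + \left(- \frac{157106}{56250} + \frac{85237}{109152}\right) = \left(-126217 + \left(419 - \frac{257}{419}\right)\right) + \left(\left(-157106\right) \frac{1}{56250} + 85237 \cdot \frac{1}{109152}\right) = \left(-126217 + \left(419 - \frac{257}{419}\right)\right) + \left(- \frac{78553}{28125} + \frac{85237}{109152}\right) = \left(-126217 + \frac{175304}{419}\right) - \frac{76258351}{37900000} = - \frac{52709619}{419} - \frac{76258351}{37900000} = - \frac{1997726512349069}{15880100000}$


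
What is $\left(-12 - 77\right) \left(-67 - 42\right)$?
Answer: $9701$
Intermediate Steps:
$\left(-12 - 77\right) \left(-67 - 42\right) = - 89 \left(-67 - 42\right) = \left(-89\right) \left(-109\right) = 9701$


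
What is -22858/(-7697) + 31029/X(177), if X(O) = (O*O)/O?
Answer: 80958693/454123 ≈ 178.27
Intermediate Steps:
X(O) = O (X(O) = O²/O = O)
-22858/(-7697) + 31029/X(177) = -22858/(-7697) + 31029/177 = -22858*(-1/7697) + 31029*(1/177) = 22858/7697 + 10343/59 = 80958693/454123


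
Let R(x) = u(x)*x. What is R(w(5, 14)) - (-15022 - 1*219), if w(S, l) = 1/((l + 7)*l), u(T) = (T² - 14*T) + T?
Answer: 387307092523/25412184 ≈ 15241.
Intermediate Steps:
u(T) = T² - 13*T
w(S, l) = 1/(l*(7 + l)) (w(S, l) = 1/((7 + l)*l) = 1/(l*(7 + l)))
R(x) = x²*(-13 + x) (R(x) = (x*(-13 + x))*x = x²*(-13 + x))
R(w(5, 14)) - (-15022 - 1*219) = (1/(14*(7 + 14)))²*(-13 + 1/(14*(7 + 14))) - (-15022 - 1*219) = ((1/14)/21)²*(-13 + (1/14)/21) - (-15022 - 219) = ((1/14)*(1/21))²*(-13 + (1/14)*(1/21)) - 1*(-15241) = (1/294)²*(-13 + 1/294) + 15241 = (1/86436)*(-3821/294) + 15241 = -3821/25412184 + 15241 = 387307092523/25412184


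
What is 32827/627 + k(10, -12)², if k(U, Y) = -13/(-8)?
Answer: 2206891/40128 ≈ 54.996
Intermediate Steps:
k(U, Y) = 13/8 (k(U, Y) = -13*(-⅛) = 13/8)
32827/627 + k(10, -12)² = 32827/627 + (13/8)² = 32827*(1/627) + 169/64 = 32827/627 + 169/64 = 2206891/40128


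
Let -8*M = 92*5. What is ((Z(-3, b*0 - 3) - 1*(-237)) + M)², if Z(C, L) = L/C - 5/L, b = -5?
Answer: 1194649/36 ≈ 33185.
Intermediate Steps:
Z(C, L) = -5/L + L/C
M = -115/2 (M = -23*5/2 = -⅛*460 = -115/2 ≈ -57.500)
((Z(-3, b*0 - 3) - 1*(-237)) + M)² = (((-5/(-5*0 - 3) + (-5*0 - 3)/(-3)) - 1*(-237)) - 115/2)² = (((-5/(0 - 3) + (0 - 3)*(-⅓)) + 237) - 115/2)² = (((-5/(-3) - 3*(-⅓)) + 237) - 115/2)² = (((-5*(-⅓) + 1) + 237) - 115/2)² = (((5/3 + 1) + 237) - 115/2)² = ((8/3 + 237) - 115/2)² = (719/3 - 115/2)² = (1093/6)² = 1194649/36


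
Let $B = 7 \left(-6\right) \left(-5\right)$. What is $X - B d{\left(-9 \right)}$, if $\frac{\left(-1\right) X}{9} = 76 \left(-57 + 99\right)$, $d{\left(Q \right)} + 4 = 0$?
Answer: $-27888$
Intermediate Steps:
$d{\left(Q \right)} = -4$ ($d{\left(Q \right)} = -4 + 0 = -4$)
$X = -28728$ ($X = - 9 \cdot 76 \left(-57 + 99\right) = - 9 \cdot 76 \cdot 42 = \left(-9\right) 3192 = -28728$)
$B = 210$ ($B = \left(-42\right) \left(-5\right) = 210$)
$X - B d{\left(-9 \right)} = -28728 - 210 \left(-4\right) = -28728 - -840 = -28728 + 840 = -27888$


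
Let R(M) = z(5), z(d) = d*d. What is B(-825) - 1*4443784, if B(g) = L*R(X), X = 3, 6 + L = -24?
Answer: -4444534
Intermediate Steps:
L = -30 (L = -6 - 24 = -30)
z(d) = d²
R(M) = 25 (R(M) = 5² = 25)
B(g) = -750 (B(g) = -30*25 = -750)
B(-825) - 1*4443784 = -750 - 1*4443784 = -750 - 4443784 = -4444534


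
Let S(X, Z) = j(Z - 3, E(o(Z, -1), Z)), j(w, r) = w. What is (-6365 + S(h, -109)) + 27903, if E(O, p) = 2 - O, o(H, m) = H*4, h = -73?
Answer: 21426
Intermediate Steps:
o(H, m) = 4*H
S(X, Z) = -3 + Z (S(X, Z) = Z - 3 = -3 + Z)
(-6365 + S(h, -109)) + 27903 = (-6365 + (-3 - 109)) + 27903 = (-6365 - 112) + 27903 = -6477 + 27903 = 21426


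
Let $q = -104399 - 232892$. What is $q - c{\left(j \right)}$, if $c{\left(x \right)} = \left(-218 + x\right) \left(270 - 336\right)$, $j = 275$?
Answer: $-333529$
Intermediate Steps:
$c{\left(x \right)} = 14388 - 66 x$ ($c{\left(x \right)} = \left(-218 + x\right) \left(-66\right) = 14388 - 66 x$)
$q = -337291$ ($q = -104399 - 232892 = -337291$)
$q - c{\left(j \right)} = -337291 - \left(14388 - 18150\right) = -337291 - -3762 = -337291 + 3762 = -333529$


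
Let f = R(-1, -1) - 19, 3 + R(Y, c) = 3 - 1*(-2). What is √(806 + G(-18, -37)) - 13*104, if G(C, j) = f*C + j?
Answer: -1352 + 5*√43 ≈ -1319.2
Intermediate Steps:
R(Y, c) = 2 (R(Y, c) = -3 + (3 - 1*(-2)) = -3 + (3 + 2) = -3 + 5 = 2)
f = -17 (f = 2 - 19 = -17)
G(C, j) = j - 17*C (G(C, j) = -17*C + j = j - 17*C)
√(806 + G(-18, -37)) - 13*104 = √(806 + (-37 - 17*(-18))) - 13*104 = √(806 + (-37 + 306)) - 1352 = √(806 + 269) - 1352 = √1075 - 1352 = 5*√43 - 1352 = -1352 + 5*√43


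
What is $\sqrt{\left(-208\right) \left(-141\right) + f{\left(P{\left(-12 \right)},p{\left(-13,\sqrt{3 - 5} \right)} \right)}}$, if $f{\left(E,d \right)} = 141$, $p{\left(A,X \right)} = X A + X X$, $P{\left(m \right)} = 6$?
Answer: $\sqrt{29469} \approx 171.67$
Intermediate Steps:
$p{\left(A,X \right)} = X^{2} + A X$ ($p{\left(A,X \right)} = A X + X^{2} = X^{2} + A X$)
$\sqrt{\left(-208\right) \left(-141\right) + f{\left(P{\left(-12 \right)},p{\left(-13,\sqrt{3 - 5} \right)} \right)}} = \sqrt{\left(-208\right) \left(-141\right) + 141} = \sqrt{29328 + 141} = \sqrt{29469}$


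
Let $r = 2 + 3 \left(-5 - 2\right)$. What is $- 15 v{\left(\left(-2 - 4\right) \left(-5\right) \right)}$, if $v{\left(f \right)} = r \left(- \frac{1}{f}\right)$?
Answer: $- \frac{19}{2} \approx -9.5$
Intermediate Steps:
$r = -19$ ($r = 2 + 3 \left(-7\right) = 2 - 21 = -19$)
$v{\left(f \right)} = \frac{19}{f}$ ($v{\left(f \right)} = - 19 \left(- \frac{1}{f}\right) = \frac{19}{f}$)
$- 15 v{\left(\left(-2 - 4\right) \left(-5\right) \right)} = - 15 \frac{19}{\left(-2 - 4\right) \left(-5\right)} = - 15 \frac{19}{\left(-6\right) \left(-5\right)} = - 15 \cdot \frac{19}{30} = - 15 \cdot 19 \cdot \frac{1}{30} = \left(-15\right) \frac{19}{30} = - \frac{19}{2}$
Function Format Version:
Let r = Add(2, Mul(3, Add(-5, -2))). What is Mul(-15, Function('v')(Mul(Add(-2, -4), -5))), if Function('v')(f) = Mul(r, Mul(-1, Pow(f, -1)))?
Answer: Rational(-19, 2) ≈ -9.5000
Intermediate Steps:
r = -19 (r = Add(2, Mul(3, -7)) = Add(2, -21) = -19)
Function('v')(f) = Mul(19, Pow(f, -1)) (Function('v')(f) = Mul(-19, Mul(-1, Pow(f, -1))) = Mul(19, Pow(f, -1)))
Mul(-15, Function('v')(Mul(Add(-2, -4), -5))) = Mul(-15, Mul(19, Pow(Mul(Add(-2, -4), -5), -1))) = Mul(-15, Mul(19, Pow(Mul(-6, -5), -1))) = Mul(-15, Mul(19, Pow(30, -1))) = Mul(-15, Mul(19, Rational(1, 30))) = Mul(-15, Rational(19, 30)) = Rational(-19, 2)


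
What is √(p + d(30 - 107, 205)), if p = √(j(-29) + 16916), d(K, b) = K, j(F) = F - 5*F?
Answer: √(-77 + 2*√4258) ≈ 7.3148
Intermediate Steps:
j(F) = -4*F
p = 2*√4258 (p = √(-4*(-29) + 16916) = √(116 + 16916) = √17032 = 2*√4258 ≈ 130.51)
√(p + d(30 - 107, 205)) = √(2*√4258 + (30 - 107)) = √(2*√4258 - 77) = √(-77 + 2*√4258)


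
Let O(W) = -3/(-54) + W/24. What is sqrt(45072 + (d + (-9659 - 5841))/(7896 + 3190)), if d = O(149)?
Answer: 5*sqrt(7976375730653)/66516 ≈ 212.30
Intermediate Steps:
O(W) = 1/18 + W/24 (O(W) = -3*(-1/54) + W*(1/24) = 1/18 + W/24)
d = 451/72 (d = 1/18 + (1/24)*149 = 1/18 + 149/24 = 451/72 ≈ 6.2639)
sqrt(45072 + (d + (-9659 - 5841))/(7896 + 3190)) = sqrt(45072 + (451/72 + (-9659 - 5841))/(7896 + 3190)) = sqrt(45072 + (451/72 - 15500)/11086) = sqrt(45072 - 1115549/72*1/11086) = sqrt(45072 - 1115549/798192) = sqrt(35974994275/798192) = 5*sqrt(7976375730653)/66516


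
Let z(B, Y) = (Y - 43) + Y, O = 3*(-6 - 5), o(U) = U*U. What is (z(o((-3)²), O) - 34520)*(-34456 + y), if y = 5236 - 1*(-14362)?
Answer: 514517682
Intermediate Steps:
o(U) = U²
O = -33 (O = 3*(-11) = -33)
y = 19598 (y = 5236 + 14362 = 19598)
z(B, Y) = -43 + 2*Y (z(B, Y) = (-43 + Y) + Y = -43 + 2*Y)
(z(o((-3)²), O) - 34520)*(-34456 + y) = ((-43 + 2*(-33)) - 34520)*(-34456 + 19598) = ((-43 - 66) - 34520)*(-14858) = (-109 - 34520)*(-14858) = -34629*(-14858) = 514517682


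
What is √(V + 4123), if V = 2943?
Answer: √7066 ≈ 84.059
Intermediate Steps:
√(V + 4123) = √(2943 + 4123) = √7066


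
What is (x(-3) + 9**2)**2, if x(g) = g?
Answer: 6084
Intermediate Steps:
(x(-3) + 9**2)**2 = (-3 + 9**2)**2 = (-3 + 81)**2 = 78**2 = 6084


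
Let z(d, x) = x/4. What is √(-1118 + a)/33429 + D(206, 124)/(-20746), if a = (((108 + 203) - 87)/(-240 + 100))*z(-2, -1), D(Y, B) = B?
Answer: -62/10373 + 2*I*√6985/167145 ≈ -0.0059771 + 0.001*I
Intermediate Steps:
z(d, x) = x/4 (z(d, x) = x*(¼) = x/4)
a = ⅖ (a = (((108 + 203) - 87)/(-240 + 100))*((¼)*(-1)) = ((311 - 87)/(-140))*(-¼) = (224*(-1/140))*(-¼) = -8/5*(-¼) = ⅖ ≈ 0.40000)
√(-1118 + a)/33429 + D(206, 124)/(-20746) = √(-1118 + ⅖)/33429 + 124/(-20746) = √(-5588/5)*(1/33429) + 124*(-1/20746) = (2*I*√6985/5)*(1/33429) - 62/10373 = 2*I*√6985/167145 - 62/10373 = -62/10373 + 2*I*√6985/167145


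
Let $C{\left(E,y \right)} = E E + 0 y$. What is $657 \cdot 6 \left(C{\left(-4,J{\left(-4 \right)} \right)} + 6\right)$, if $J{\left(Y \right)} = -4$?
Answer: $86724$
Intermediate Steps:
$C{\left(E,y \right)} = E^{2}$ ($C{\left(E,y \right)} = E^{2} + 0 = E^{2}$)
$657 \cdot 6 \left(C{\left(-4,J{\left(-4 \right)} \right)} + 6\right) = 657 \cdot 6 \left(\left(-4\right)^{2} + 6\right) = 657 \cdot 6 \left(16 + 6\right) = 657 \cdot 6 \cdot 22 = 657 \cdot 132 = 86724$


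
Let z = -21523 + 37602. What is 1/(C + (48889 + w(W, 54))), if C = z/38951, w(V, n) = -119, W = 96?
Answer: 38951/1899656349 ≈ 2.0504e-5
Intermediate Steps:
z = 16079
C = 16079/38951 ≈ 0.41280
1/(C + (48889 + w(W, 54))) = 1/(16079/38951 + (48889 - 119)) = 1/(16079/38951 + 48770) = 1/(1899656349/38951) = 38951/1899656349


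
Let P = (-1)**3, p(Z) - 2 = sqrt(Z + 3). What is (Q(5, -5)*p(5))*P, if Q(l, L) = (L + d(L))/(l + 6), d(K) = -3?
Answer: 16/11 + 16*sqrt(2)/11 ≈ 3.5116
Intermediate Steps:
p(Z) = 2 + sqrt(3 + Z) (p(Z) = 2 + sqrt(Z + 3) = 2 + sqrt(3 + Z))
Q(l, L) = (-3 + L)/(6 + l) (Q(l, L) = (L - 3)/(l + 6) = (-3 + L)/(6 + l))
P = -1
(Q(5, -5)*p(5))*P = (((-3 - 5)/(6 + 5))*(2 + sqrt(3 + 5)))*(-1) = ((-8/11)*(2 + sqrt(8)))*(-1) = (((1/11)*(-8))*(2 + 2*sqrt(2)))*(-1) = -8*(2 + 2*sqrt(2))/11*(-1) = (-16/11 - 16*sqrt(2)/11)*(-1) = 16/11 + 16*sqrt(2)/11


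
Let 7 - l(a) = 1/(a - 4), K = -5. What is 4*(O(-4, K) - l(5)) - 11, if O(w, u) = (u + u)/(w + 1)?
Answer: -65/3 ≈ -21.667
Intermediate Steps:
l(a) = 7 - 1/(-4 + a) (l(a) = 7 - 1/(a - 4) = 7 - 1/(-4 + a))
O(w, u) = 2*u/(1 + w) (O(w, u) = (2*u)/(1 + w) = 2*u/(1 + w))
4*(O(-4, K) - l(5)) - 11 = 4*(2*(-5)/(1 - 4) - (-29 + 7*5)/(-4 + 5)) - 11 = 4*(2*(-5)/(-3) - (-29 + 35)/1) - 11 = 4*(2*(-5)*(-⅓) - 6) - 11 = 4*(10/3 - 1*6) - 11 = 4*(10/3 - 6) - 11 = 4*(-8/3) - 11 = -32/3 - 11 = -65/3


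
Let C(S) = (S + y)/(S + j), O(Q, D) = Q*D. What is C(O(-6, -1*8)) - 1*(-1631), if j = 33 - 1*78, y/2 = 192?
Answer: 1775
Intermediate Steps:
y = 384 (y = 2*192 = 384)
j = -45 (j = 33 - 78 = -45)
O(Q, D) = D*Q
C(S) = (384 + S)/(-45 + S) (C(S) = (S + 384)/(S - 45) = (384 + S)/(-45 + S))
C(O(-6, -1*8)) - 1*(-1631) = (384 - 1*8*(-6))/(-45 - 1*8*(-6)) - 1*(-1631) = (384 - 8*(-6))/(-45 - 8*(-6)) + 1631 = (384 + 48)/(-45 + 48) + 1631 = 432/3 + 1631 = (⅓)*432 + 1631 = 144 + 1631 = 1775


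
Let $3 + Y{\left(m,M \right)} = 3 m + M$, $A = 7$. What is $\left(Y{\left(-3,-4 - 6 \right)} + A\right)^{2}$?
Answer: $225$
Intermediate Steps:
$Y{\left(m,M \right)} = -3 + M + 3 m$ ($Y{\left(m,M \right)} = -3 + \left(3 m + M\right) = -3 + \left(M + 3 m\right) = -3 + M + 3 m$)
$\left(Y{\left(-3,-4 - 6 \right)} + A\right)^{2} = \left(\left(-3 - 10 + 3 \left(-3\right)\right) + 7\right)^{2} = \left(\left(-3 - 10 - 9\right) + 7\right)^{2} = \left(-22 + 7\right)^{2} = \left(-15\right)^{2} = 225$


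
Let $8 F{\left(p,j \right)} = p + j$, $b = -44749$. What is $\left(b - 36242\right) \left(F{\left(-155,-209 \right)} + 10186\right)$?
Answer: $- \frac{1642578471}{2} \approx -8.2129 \cdot 10^{8}$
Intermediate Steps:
$F{\left(p,j \right)} = \frac{j}{8} + \frac{p}{8}$ ($F{\left(p,j \right)} = \frac{p + j}{8} = \frac{j + p}{8} = \frac{j}{8} + \frac{p}{8}$)
$\left(b - 36242\right) \left(F{\left(-155,-209 \right)} + 10186\right) = \left(-44749 - 36242\right) \left(\left(\frac{1}{8} \left(-209\right) + \frac{1}{8} \left(-155\right)\right) + 10186\right) = - 80991 \left(\left(- \frac{209}{8} - \frac{155}{8}\right) + 10186\right) = - 80991 \left(- \frac{91}{2} + 10186\right) = \left(-80991\right) \frac{20281}{2} = - \frac{1642578471}{2}$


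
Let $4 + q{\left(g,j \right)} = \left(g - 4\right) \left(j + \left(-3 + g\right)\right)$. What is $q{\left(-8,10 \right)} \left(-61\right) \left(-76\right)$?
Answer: $37088$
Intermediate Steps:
$q{\left(g,j \right)} = -4 + \left(-4 + g\right) \left(-3 + g + j\right)$ ($q{\left(g,j \right)} = -4 + \left(g - 4\right) \left(j + \left(-3 + g\right)\right) = -4 + \left(-4 + g\right) \left(-3 + g + j\right)$)
$q{\left(-8,10 \right)} \left(-61\right) \left(-76\right) = \left(8 + \left(-8\right)^{2} - -56 - 40 - 80\right) \left(-61\right) \left(-76\right) = \left(8 + 64 + 56 - 40 - 80\right) \left(-61\right) \left(-76\right) = 8 \left(-61\right) \left(-76\right) = \left(-488\right) \left(-76\right) = 37088$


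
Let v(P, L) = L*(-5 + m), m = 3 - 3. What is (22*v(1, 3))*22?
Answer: -7260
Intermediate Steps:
m = 0
v(P, L) = -5*L (v(P, L) = L*(-5 + 0) = L*(-5) = -5*L)
(22*v(1, 3))*22 = (22*(-5*3))*22 = (22*(-15))*22 = -330*22 = -7260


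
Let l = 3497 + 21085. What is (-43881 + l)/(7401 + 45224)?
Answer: -19299/52625 ≈ -0.36673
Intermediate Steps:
l = 24582
(-43881 + l)/(7401 + 45224) = (-43881 + 24582)/(7401 + 45224) = -19299/52625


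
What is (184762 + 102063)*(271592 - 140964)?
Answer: 37467376100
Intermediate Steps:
(184762 + 102063)*(271592 - 140964) = 286825*130628 = 37467376100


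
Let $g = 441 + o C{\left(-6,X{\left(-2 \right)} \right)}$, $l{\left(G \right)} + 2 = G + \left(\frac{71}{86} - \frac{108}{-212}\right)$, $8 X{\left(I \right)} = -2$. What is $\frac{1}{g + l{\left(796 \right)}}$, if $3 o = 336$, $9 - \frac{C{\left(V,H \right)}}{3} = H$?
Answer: $\frac{4558}{19801479} \approx 0.00023018$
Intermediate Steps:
$X{\left(I \right)} = - \frac{1}{4}$ ($X{\left(I \right)} = \frac{1}{8} \left(-2\right) = - \frac{1}{4}$)
$C{\left(V,H \right)} = 27 - 3 H$
$o = 112$ ($o = \frac{1}{3} \cdot 336 = 112$)
$l{\left(G \right)} = - \frac{3031}{4558} + G$ ($l{\left(G \right)} = -2 + \left(G + \left(\frac{71}{86} - \frac{108}{-212}\right)\right) = -2 + \left(G + \left(71 \cdot \frac{1}{86} - - \frac{27}{53}\right)\right) = -2 + \left(G + \left(\frac{71}{86} + \frac{27}{53}\right)\right) = -2 + \left(G + \frac{6085}{4558}\right) = -2 + \left(\frac{6085}{4558} + G\right) = - \frac{3031}{4558} + G$)
$g = 3549$ ($g = 441 + 112 \left(27 - - \frac{3}{4}\right) = 441 + 112 \left(27 + \frac{3}{4}\right) = 441 + 112 \cdot \frac{111}{4} = 441 + 3108 = 3549$)
$\frac{1}{g + l{\left(796 \right)}} = \frac{1}{3549 + \left(- \frac{3031}{4558} + 796\right)} = \frac{1}{3549 + \frac{3625137}{4558}} = \frac{1}{\frac{19801479}{4558}} = \frac{4558}{19801479}$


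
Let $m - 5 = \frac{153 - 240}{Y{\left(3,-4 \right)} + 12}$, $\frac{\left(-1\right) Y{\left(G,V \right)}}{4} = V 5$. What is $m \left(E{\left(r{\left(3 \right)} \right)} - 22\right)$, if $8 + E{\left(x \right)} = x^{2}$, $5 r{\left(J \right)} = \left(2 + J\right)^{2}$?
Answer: $- \frac{1865}{92} \approx -20.272$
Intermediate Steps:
$Y{\left(G,V \right)} = - 20 V$ ($Y{\left(G,V \right)} = - 4 V 5 = - 4 \cdot 5 V = - 20 V$)
$r{\left(J \right)} = \frac{\left(2 + J\right)^{2}}{5}$
$m = \frac{373}{92}$ ($m = 5 + \frac{153 - 240}{\left(-20\right) \left(-4\right) + 12} = 5 - \frac{87}{80 + 12} = 5 - \frac{87}{92} = \frac{373}{92} \approx 4.0543$)
$E{\left(x \right)} = -8 + x^{2}$
$m \left(E{\left(r{\left(3 \right)} \right)} - 22\right) = \frac{373 \left(\left(-8 + \left(\frac{\left(2 + 3\right)^{2}}{5}\right)^{2}\right) - 22\right)}{92} = \frac{373 \left(\left(-8 + \left(\frac{5^{2}}{5}\right)^{2}\right) - 22\right)}{92} = \frac{373 \left(\left(-8 + \left(\frac{1}{5} \cdot 25\right)^{2}\right) - 22\right)}{92} = \frac{373 \left(\left(-8 + 5^{2}\right) - 22\right)}{92} = \frac{373 \left(\left(-8 + 25\right) - 22\right)}{92} = \frac{373 \left(17 - 22\right)}{92} = \frac{373}{92} \left(-5\right) = - \frac{1865}{92}$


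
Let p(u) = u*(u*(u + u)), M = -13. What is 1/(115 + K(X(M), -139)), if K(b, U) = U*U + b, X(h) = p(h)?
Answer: 1/15042 ≈ 6.6480e-5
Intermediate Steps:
p(u) = 2*u³ (p(u) = u*(u*(2*u)) = u*(2*u²) = 2*u³)
X(h) = 2*h³
K(b, U) = b + U² (K(b, U) = U² + b = b + U²)
1/(115 + K(X(M), -139)) = 1/(115 + (2*(-13)³ + (-139)²)) = 1/(115 + (2*(-2197) + 19321)) = 1/(115 + (-4394 + 19321)) = 1/(115 + 14927) = 1/15042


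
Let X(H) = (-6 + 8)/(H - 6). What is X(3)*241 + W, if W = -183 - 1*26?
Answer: -1109/3 ≈ -369.67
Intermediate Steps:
X(H) = 2/(-6 + H)
W = -209 (W = -183 - 26 = -209)
X(3)*241 + W = (2/(-6 + 3))*241 - 209 = (2/(-3))*241 - 209 = (2*(-⅓))*241 - 209 = -⅔*241 - 209 = -482/3 - 209 = -1109/3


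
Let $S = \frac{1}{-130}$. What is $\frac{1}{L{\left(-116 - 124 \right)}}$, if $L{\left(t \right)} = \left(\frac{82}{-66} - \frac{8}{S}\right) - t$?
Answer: $\frac{33}{42199} \approx 0.00078201$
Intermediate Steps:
$S = - \frac{1}{130} \approx -0.0076923$
$L{\left(t \right)} = \frac{34279}{33} - t$ ($L{\left(t \right)} = \left(\frac{82}{-66} - \frac{8}{- \frac{1}{130}}\right) - t = \left(82 \left(- \frac{1}{66}\right) - -1040\right) - t = \left(- \frac{41}{33} + 1040\right) - t = \frac{34279}{33} - t$)
$\frac{1}{L{\left(-116 - 124 \right)}} = \frac{1}{\frac{34279}{33} - \left(-116 - 124\right)} = \frac{1}{\frac{34279}{33} - -240} = \frac{1}{\frac{34279}{33} + 240} = \frac{1}{\frac{42199}{33}} = \frac{33}{42199}$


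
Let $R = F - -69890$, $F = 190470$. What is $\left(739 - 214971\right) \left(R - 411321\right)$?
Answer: $32340676952$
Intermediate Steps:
$R = 260360$ ($R = 190470 - -69890 = 190470 + 69890 = 260360$)
$\left(739 - 214971\right) \left(R - 411321\right) = \left(739 - 214971\right) \left(260360 - 411321\right) = \left(-214232\right) \left(-150961\right) = 32340676952$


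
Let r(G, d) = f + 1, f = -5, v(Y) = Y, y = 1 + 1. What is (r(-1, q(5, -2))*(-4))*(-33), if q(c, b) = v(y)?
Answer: -528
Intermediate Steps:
y = 2
q(c, b) = 2
r(G, d) = -4 (r(G, d) = -5 + 1 = -4)
(r(-1, q(5, -2))*(-4))*(-33) = -4*(-4)*(-33) = 16*(-33) = -528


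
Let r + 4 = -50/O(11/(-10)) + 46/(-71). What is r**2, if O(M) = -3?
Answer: 6553600/45369 ≈ 144.45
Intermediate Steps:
r = 2560/213 (r = -4 + (-50/(-3) + 46/(-71)) = -4 + (-50*(-1/3) + 46*(-1/71)) = -4 + (50/3 - 46/71) = -4 + 3412/213 = 2560/213 ≈ 12.019)
r**2 = (2560/213)**2 = 6553600/45369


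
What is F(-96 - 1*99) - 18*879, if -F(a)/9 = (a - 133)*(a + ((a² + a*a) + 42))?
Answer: 224032122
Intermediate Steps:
F(a) = -9*(-133 + a)*(42 + a + 2*a²) (F(a) = -9*(a - 133)*(a + ((a² + a*a) + 42)) = -9*(-133 + a)*(a + ((a² + a²) + 42)) = -9*(-133 + a)*(a + (2*a² + 42)) = -9*(-133 + a)*(a + (42 + 2*a²)) = -9*(-133 + a)*(42 + a + 2*a²))
F(-96 - 1*99) - 18*879 = (50274 - 18*(-96 - 1*99)³ + 819*(-96 - 1*99) + 2385*(-96 - 1*99)²) - 18*879 = (50274 - 18*(-96 - 99)³ + 819*(-96 - 99) + 2385*(-96 - 99)²) - 1*15822 = (50274 - 18*(-195)³ + 819*(-195) + 2385*(-195)²) - 15822 = (50274 - 18*(-7414875) - 159705 + 2385*38025) - 15822 = (50274 + 133467750 - 159705 + 90689625) - 15822 = 224047944 - 15822 = 224032122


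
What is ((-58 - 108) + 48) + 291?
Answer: 173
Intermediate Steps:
((-58 - 108) + 48) + 291 = (-166 + 48) + 291 = -118 + 291 = 173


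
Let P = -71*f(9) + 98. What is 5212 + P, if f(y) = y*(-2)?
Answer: 6588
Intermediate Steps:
f(y) = -2*y
P = 1376 (P = -(-142)*9 + 98 = -71*(-18) + 98 = 1278 + 98 = 1376)
5212 + P = 5212 + 1376 = 6588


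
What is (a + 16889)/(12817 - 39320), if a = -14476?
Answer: -2413/26503 ≈ -0.091046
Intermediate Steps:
(a + 16889)/(12817 - 39320) = (-14476 + 16889)/(12817 - 39320) = 2413/(-26503) = 2413*(-1/26503) = -2413/26503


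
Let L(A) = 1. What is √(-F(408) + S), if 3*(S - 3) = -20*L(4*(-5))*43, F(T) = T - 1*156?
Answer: I*√4821/3 ≈ 23.144*I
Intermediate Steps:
F(T) = -156 + T (F(T) = T - 156 = -156 + T)
S = -851/3 (S = 3 + (-20*1*43)/3 = 3 + (-20*43)/3 = 3 + (⅓)*(-860) = 3 - 860/3 = -851/3 ≈ -283.67)
√(-F(408) + S) = √(-(-156 + 408) - 851/3) = √(-1*252 - 851/3) = √(-252 - 851/3) = √(-1607/3) = I*√4821/3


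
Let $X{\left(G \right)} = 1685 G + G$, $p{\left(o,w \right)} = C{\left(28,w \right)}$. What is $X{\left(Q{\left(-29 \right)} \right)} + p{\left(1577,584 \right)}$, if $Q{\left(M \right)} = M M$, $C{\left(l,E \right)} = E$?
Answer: $1418510$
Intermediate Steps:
$p{\left(o,w \right)} = w$
$Q{\left(M \right)} = M^{2}$
$X{\left(G \right)} = 1686 G$
$X{\left(Q{\left(-29 \right)} \right)} + p{\left(1577,584 \right)} = 1686 \left(-29\right)^{2} + 584 = 1686 \cdot 841 + 584 = 1417926 + 584 = 1418510$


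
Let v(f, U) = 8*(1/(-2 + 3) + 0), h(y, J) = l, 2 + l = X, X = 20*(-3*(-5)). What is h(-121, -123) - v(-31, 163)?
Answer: 290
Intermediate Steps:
X = 300 (X = 20*15 = 300)
l = 298 (l = -2 + 300 = 298)
h(y, J) = 298
v(f, U) = 8 (v(f, U) = 8*(1/1 + 0) = 8*(1 + 0) = 8*1 = 8)
h(-121, -123) - v(-31, 163) = 298 - 1*8 = 298 - 8 = 290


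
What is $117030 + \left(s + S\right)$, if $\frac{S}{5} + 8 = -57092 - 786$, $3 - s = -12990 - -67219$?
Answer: $-226626$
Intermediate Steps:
$s = -54226$ ($s = 3 - \left(-12990 - -67219\right) = 3 - \left(-12990 + 67219\right) = 3 - 54229 = -54226$)
$S = -289430$ ($S = -40 + 5 \left(-57092 - 786\right) = -40 + 5 \left(-57878\right) = -40 - 289390 = -289430$)
$117030 + \left(s + S\right) = 117030 - 343656 = -226626$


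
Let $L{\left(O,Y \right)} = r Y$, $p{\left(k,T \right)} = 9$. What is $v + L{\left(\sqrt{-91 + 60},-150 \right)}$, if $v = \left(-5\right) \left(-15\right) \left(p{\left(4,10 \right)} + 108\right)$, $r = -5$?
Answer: $9525$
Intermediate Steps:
$L{\left(O,Y \right)} = - 5 Y$
$v = 8775$ ($v = \left(-5\right) \left(-15\right) \left(9 + 108\right) = 75 \cdot 117 = 8775$)
$v + L{\left(\sqrt{-91 + 60},-150 \right)} = 8775 - -750 = 8775 + 750 = 9525$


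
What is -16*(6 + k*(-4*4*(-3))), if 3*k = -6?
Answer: 1440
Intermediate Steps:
k = -2 (k = (⅓)*(-6) = -2)
-16*(6 + k*(-4*4*(-3))) = -16*(6 - 2*(-4*4)*(-3)) = -16*(6 - (-32)*(-3)) = -16*(6 - 2*48) = -16*(6 - 96) = -16*(-90) = 1440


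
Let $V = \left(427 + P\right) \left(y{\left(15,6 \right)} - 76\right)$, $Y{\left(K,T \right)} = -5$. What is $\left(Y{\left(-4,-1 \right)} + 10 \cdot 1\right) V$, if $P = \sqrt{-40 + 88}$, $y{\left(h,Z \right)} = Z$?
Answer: $-149450 - 1400 \sqrt{3} \approx -1.5188 \cdot 10^{5}$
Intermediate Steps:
$P = 4 \sqrt{3}$ ($P = \sqrt{48} = 4 \sqrt{3} \approx 6.9282$)
$V = -29890 - 280 \sqrt{3}$ ($V = \left(427 + 4 \sqrt{3}\right) \left(6 - 76\right) = \left(427 + 4 \sqrt{3}\right) \left(-70\right) = -29890 - 280 \sqrt{3} \approx -30375.0$)
$\left(Y{\left(-4,-1 \right)} + 10 \cdot 1\right) V = \left(-5 + 10 \cdot 1\right) \left(-29890 - 280 \sqrt{3}\right) = \left(-5 + 10\right) \left(-29890 - 280 \sqrt{3}\right) = 5 \left(-29890 - 280 \sqrt{3}\right) = -149450 - 1400 \sqrt{3}$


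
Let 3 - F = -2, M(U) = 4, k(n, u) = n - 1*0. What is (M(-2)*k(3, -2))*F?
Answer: 60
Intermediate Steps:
k(n, u) = n (k(n, u) = n + 0 = n)
F = 5 (F = 3 - 1*(-2) = 3 + 2 = 5)
(M(-2)*k(3, -2))*F = (4*3)*5 = 12*5 = 60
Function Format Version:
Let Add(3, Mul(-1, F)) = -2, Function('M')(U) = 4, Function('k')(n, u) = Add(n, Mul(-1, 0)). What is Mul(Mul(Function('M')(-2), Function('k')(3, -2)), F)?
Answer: 60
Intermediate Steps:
Function('k')(n, u) = n (Function('k')(n, u) = Add(n, 0) = n)
F = 5 (F = Add(3, Mul(-1, -2)) = Add(3, 2) = 5)
Mul(Mul(Function('M')(-2), Function('k')(3, -2)), F) = Mul(Mul(4, 3), 5) = Mul(12, 5) = 60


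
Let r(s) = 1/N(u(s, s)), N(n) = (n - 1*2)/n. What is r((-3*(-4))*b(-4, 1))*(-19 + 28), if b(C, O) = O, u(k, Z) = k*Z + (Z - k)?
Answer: 648/71 ≈ 9.1268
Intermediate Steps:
u(k, Z) = Z - k + Z*k (u(k, Z) = Z*k + (Z - k) = Z - k + Z*k)
N(n) = (-2 + n)/n (N(n) = (n - 2)/n = (-2 + n)/n)
r(s) = s²/(-2 + s²) (r(s) = 1/((-2 + (s - s + s*s))/(s - s + s*s)) = 1/((-2 + (s - s + s²))/(s - s + s²)) = 1/((-2 + s²)/(s²)) = 1/((-2 + s²)/s²) = s²/(-2 + s²))
r((-3*(-4))*b(-4, 1))*(-19 + 28) = ((-3*(-4)*1)²/(-2 + (-3*(-4)*1)²))*(-19 + 28) = ((12*1)²/(-2 + (12*1)²))*9 = (12²/(-2 + 12²))*9 = (144/(-2 + 144))*9 = (144/142)*9 = (144*(1/142))*9 = (72/71)*9 = 648/71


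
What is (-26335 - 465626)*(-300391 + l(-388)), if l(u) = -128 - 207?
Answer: 147945463686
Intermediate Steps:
l(u) = -335
(-26335 - 465626)*(-300391 + l(-388)) = (-26335 - 465626)*(-300391 - 335) = -491961*(-300726) = 147945463686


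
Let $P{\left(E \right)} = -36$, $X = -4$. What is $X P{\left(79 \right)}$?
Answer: $144$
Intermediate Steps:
$X P{\left(79 \right)} = \left(-4\right) \left(-36\right) = 144$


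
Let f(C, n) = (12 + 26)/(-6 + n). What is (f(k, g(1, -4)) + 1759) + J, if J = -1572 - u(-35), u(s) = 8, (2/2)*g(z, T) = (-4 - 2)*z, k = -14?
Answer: 1055/6 ≈ 175.83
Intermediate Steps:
g(z, T) = -6*z (g(z, T) = (-4 - 2)*z = -6*z)
f(C, n) = 38/(-6 + n)
J = -1580 (J = -1572 - 1*8 = -1572 - 8 = -1580)
(f(k, g(1, -4)) + 1759) + J = (38/(-6 - 6*1) + 1759) - 1580 = (38/(-6 - 6) + 1759) - 1580 = (38/(-12) + 1759) - 1580 = (38*(-1/12) + 1759) - 1580 = (-19/6 + 1759) - 1580 = 10535/6 - 1580 = 1055/6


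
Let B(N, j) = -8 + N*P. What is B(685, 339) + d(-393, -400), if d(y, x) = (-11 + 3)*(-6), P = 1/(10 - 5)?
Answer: 177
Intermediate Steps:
P = 1/5 ≈ 0.20000
B(N, j) = -8 + N/5 (B(N, j) = -8 + N*(1/5) = -8 + N/5)
d(y, x) = 48 (d(y, x) = -8*(-6) = 48)
B(685, 339) + d(-393, -400) = (-8 + (1/5)*685) + 48 = (-8 + 137) + 48 = 129 + 48 = 177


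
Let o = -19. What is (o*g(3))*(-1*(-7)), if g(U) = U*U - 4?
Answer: -665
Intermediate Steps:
g(U) = -4 + U² (g(U) = U² - 4 = -4 + U²)
(o*g(3))*(-1*(-7)) = (-19*(-4 + 3²))*(-1*(-7)) = -19*(-4 + 9)*7 = -19*5*7 = -95*7 = -665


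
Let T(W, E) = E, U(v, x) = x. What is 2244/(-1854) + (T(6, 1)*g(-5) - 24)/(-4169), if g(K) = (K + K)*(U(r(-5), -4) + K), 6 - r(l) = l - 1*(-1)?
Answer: -143600/117111 ≈ -1.2262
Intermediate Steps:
r(l) = 5 - l (r(l) = 6 - (l - 1*(-1)) = 6 - (l + 1) = 6 - (1 + l) = 6 + (-1 - l) = 5 - l)
g(K) = 2*K*(-4 + K) (g(K) = (K + K)*(-4 + K) = (2*K)*(-4 + K) = 2*K*(-4 + K))
2244/(-1854) + (T(6, 1)*g(-5) - 24)/(-4169) = 2244/(-1854) + (1*(2*(-5)*(-4 - 5)) - 24)/(-4169) = 2244*(-1/1854) + (1*(2*(-5)*(-9)) - 24)*(-1/4169) = -374/309 + (1*90 - 24)*(-1/4169) = -374/309 + (90 - 24)*(-1/4169) = -374/309 + 66*(-1/4169) = -374/309 - 6/379 = -143600/117111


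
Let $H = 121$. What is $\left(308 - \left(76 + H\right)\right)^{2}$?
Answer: $12321$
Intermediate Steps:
$\left(308 - \left(76 + H\right)\right)^{2} = \left(308 - 197\right)^{2} = 111^{2} = 12321$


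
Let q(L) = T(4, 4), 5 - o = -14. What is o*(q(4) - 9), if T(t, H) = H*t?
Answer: 133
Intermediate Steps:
o = 19 (o = 5 - 1*(-14) = 5 + 14 = 19)
q(L) = 16 (q(L) = 4*4 = 16)
o*(q(4) - 9) = 19*(16 - 9) = 19*7 = 133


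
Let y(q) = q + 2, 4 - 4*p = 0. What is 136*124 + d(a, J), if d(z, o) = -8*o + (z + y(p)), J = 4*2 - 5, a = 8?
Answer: 16851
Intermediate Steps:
p = 1 (p = 1 - ¼*0 = 1 + 0 = 1)
y(q) = 2 + q
J = 3 (J = 8 - 5 = 3)
d(z, o) = 3 + z - 8*o (d(z, o) = -8*o + (z + (2 + 1)) = -8*o + (z + 3) = -8*o + (3 + z) = 3 + z - 8*o)
136*124 + d(a, J) = 136*124 + (3 + 8 - 8*3) = 16864 + (3 + 8 - 24) = 16864 - 13 = 16851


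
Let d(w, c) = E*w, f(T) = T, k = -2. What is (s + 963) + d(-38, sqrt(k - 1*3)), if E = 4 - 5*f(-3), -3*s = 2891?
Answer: -2168/3 ≈ -722.67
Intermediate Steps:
s = -2891/3 (s = -1/3*2891 = -2891/3 ≈ -963.67)
E = 19 (E = 4 - 5*(-3) = 4 + 15 = 19)
d(w, c) = 19*w
(s + 963) + d(-38, sqrt(k - 1*3)) = (-2891/3 + 963) + 19*(-38) = -2/3 - 722 = -2168/3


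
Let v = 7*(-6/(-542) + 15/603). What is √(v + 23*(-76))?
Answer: I*√5185726462542/54471 ≈ 41.806*I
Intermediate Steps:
v = 13706/54471 (v = 7*(-6*(-1/542) + 15*(1/603)) = 7*(3/271 + 5/201) = 7*(1958/54471) = 13706/54471 ≈ 0.25162)
√(v + 23*(-76)) = √(13706/54471 + 23*(-76)) = √(13706/54471 - 1748) = √(-95201602/54471) = I*√5185726462542/54471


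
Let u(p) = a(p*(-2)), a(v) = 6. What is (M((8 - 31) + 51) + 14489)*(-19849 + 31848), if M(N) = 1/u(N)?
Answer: 1043133065/6 ≈ 1.7386e+8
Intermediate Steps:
u(p) = 6
M(N) = ⅙ (M(N) = 1/6 = ⅙)
(M((8 - 31) + 51) + 14489)*(-19849 + 31848) = (⅙ + 14489)*(-19849 + 31848) = (86935/6)*11999 = 1043133065/6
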